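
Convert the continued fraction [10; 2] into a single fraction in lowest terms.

21/2

Start with 2.
10 + 1/(2/1) = 10 + 1/2 = 21/2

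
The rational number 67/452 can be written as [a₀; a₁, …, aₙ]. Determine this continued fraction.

Repeatedly divide and take the remainder:
67 ÷ 452 → quotient 0, remainder 67
452 ÷ 67 → quotient 6, remainder 50
67 ÷ 50 → quotient 1, remainder 17
50 ÷ 17 → quotient 2, remainder 16
17 ÷ 16 → quotient 1, remainder 1
16 ÷ 1 → quotient 16, remainder 0

[0; 6, 1, 2, 1, 16]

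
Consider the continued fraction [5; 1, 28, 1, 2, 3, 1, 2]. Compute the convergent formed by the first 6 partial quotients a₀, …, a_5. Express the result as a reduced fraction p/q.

Start with 3.
2 + 1/(3/1) = 2 + 1/3 = 7/3
1 + 1/(7/3) = 1 + 3/7 = 10/7
28 + 1/(10/7) = 28 + 7/10 = 287/10
1 + 1/(287/10) = 1 + 10/287 = 297/287
5 + 1/(297/287) = 5 + 287/297 = 1772/297

1772/297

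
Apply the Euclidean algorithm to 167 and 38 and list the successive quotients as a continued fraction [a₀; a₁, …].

Apply division with remainder until the remainder is 0:
167 = 4·38 + 15, so a_0 = 4
38 = 2·15 + 8, so a_1 = 2
15 = 1·8 + 7, so a_2 = 1
8 = 1·7 + 1, so a_3 = 1
7 = 7·1 + 0, so a_4 = 7

[4; 2, 1, 1, 7]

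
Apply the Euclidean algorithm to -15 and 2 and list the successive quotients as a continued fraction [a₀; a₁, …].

[-8; 2]

Run the Euclidean algorithm, recording each quotient:
-15 ÷ 2 → quotient -8, remainder 1
2 ÷ 1 → quotient 2, remainder 0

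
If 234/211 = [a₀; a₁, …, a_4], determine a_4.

234 = 1·211 + 23, so a_0 = 1
211 = 9·23 + 4, so a_1 = 9
23 = 5·4 + 3, so a_2 = 5
4 = 1·3 + 1, so a_3 = 1
3 = 3·1 + 0, so a_4 = 3

3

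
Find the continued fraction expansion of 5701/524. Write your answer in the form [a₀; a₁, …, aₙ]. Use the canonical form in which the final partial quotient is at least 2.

[10; 1, 7, 3, 6, 1, 2]

Apply division with remainder until the remainder is 0:
⌊5701/524⌋ = 10, remainder 461
⌊524/461⌋ = 1, remainder 63
⌊461/63⌋ = 7, remainder 20
⌊63/20⌋ = 3, remainder 3
⌊20/3⌋ = 6, remainder 2
⌊3/2⌋ = 1, remainder 1
⌊2/1⌋ = 2, remainder 0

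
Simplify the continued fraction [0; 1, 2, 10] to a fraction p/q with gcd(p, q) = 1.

21/31

a_0 = 0: 0/1
a_1 = 1: 1/1
a_2 = 2: 2/3
a_3 = 10: 21/31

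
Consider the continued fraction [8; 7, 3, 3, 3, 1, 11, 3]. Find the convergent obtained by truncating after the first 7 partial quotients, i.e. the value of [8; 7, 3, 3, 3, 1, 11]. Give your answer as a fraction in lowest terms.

Start with 11.
1 + 1/(11/1) = 1 + 1/11 = 12/11
3 + 1/(12/11) = 3 + 11/12 = 47/12
3 + 1/(47/12) = 3 + 12/47 = 153/47
3 + 1/(153/47) = 3 + 47/153 = 506/153
7 + 1/(506/153) = 7 + 153/506 = 3695/506
8 + 1/(3695/506) = 8 + 506/3695 = 30066/3695

30066/3695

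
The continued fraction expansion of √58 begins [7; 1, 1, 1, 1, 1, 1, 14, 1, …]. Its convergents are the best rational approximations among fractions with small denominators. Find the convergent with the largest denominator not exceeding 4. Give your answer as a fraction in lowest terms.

23/3

a_0 = 7: 7/1  (≤ bound)
a_1 = 1: 8/1  (≤ bound)
a_2 = 1: 15/2  (≤ bound)
a_3 = 1: 23/3  (≤ bound)
a_4 = 1: 38/5  (> 4, stop)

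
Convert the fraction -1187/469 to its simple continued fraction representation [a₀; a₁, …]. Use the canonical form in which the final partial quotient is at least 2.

[-3; 2, 7, 1, 1, 2, 2, 2]

⌊-1187/469⌋ = -3, remainder 220
⌊469/220⌋ = 2, remainder 29
⌊220/29⌋ = 7, remainder 17
⌊29/17⌋ = 1, remainder 12
⌊17/12⌋ = 1, remainder 5
⌊12/5⌋ = 2, remainder 2
⌊5/2⌋ = 2, remainder 1
⌊2/1⌋ = 2, remainder 0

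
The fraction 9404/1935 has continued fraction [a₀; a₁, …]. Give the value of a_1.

1

9404 = 4·1935 + 1664, so a_0 = 4
1935 = 1·1664 + 271, so a_1 = 1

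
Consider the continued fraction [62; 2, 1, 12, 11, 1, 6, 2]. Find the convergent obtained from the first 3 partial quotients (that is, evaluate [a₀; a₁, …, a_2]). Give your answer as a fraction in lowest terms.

a_0 = 62: 62/1
a_1 = 2: 125/2
a_2 = 1: 187/3

187/3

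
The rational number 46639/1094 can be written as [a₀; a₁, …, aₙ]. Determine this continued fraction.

[42; 1, 1, 1, 2, 1, 1, 57]

46639 = 42·1094 + 691, so a_0 = 42
1094 = 1·691 + 403, so a_1 = 1
691 = 1·403 + 288, so a_2 = 1
403 = 1·288 + 115, so a_3 = 1
288 = 2·115 + 58, so a_4 = 2
115 = 1·58 + 57, so a_5 = 1
58 = 1·57 + 1, so a_6 = 1
57 = 57·1 + 0, so a_7 = 57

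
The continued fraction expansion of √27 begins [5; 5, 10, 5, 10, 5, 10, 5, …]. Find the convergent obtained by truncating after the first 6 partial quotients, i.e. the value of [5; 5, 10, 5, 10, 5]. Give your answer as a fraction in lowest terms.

70226/13515

Starting at the tail and folding back:
Start with 5.
10 + 1/(5/1) = 10 + 1/5 = 51/5
5 + 1/(51/5) = 5 + 5/51 = 260/51
10 + 1/(260/51) = 10 + 51/260 = 2651/260
5 + 1/(2651/260) = 5 + 260/2651 = 13515/2651
5 + 1/(13515/2651) = 5 + 2651/13515 = 70226/13515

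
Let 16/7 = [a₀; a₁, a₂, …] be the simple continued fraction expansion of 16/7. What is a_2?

⌊16/7⌋ = 2, remainder 2
⌊7/2⌋ = 3, remainder 1
⌊2/1⌋ = 2, remainder 0

2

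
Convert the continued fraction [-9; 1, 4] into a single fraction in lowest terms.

Start with 4.
1 + 1/(4/1) = 1 + 1/4 = 5/4
-9 + 1/(5/4) = -9 + 4/5 = -41/5

-41/5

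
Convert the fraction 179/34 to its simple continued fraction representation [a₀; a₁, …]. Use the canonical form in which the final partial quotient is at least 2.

[5; 3, 1, 3, 2]

179 ÷ 34 → quotient 5, remainder 9
34 ÷ 9 → quotient 3, remainder 7
9 ÷ 7 → quotient 1, remainder 2
7 ÷ 2 → quotient 3, remainder 1
2 ÷ 1 → quotient 2, remainder 0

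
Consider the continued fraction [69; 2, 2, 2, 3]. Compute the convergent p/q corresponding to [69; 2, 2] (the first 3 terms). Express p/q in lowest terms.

347/5

a_0 = 69: 69/1
a_1 = 2: 139/2
a_2 = 2: 347/5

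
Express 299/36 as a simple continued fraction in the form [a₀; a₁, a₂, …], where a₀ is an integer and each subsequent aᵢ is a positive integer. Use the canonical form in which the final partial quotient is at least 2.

[8; 3, 3, 1, 2]

Run the Euclidean algorithm, recording each quotient:
⌊299/36⌋ = 8, remainder 11
⌊36/11⌋ = 3, remainder 3
⌊11/3⌋ = 3, remainder 2
⌊3/2⌋ = 1, remainder 1
⌊2/1⌋ = 2, remainder 0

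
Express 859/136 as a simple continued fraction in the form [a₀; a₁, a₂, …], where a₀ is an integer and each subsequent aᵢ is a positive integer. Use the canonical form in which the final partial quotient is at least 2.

[6; 3, 6, 7]

859 ÷ 136 → quotient 6, remainder 43
136 ÷ 43 → quotient 3, remainder 7
43 ÷ 7 → quotient 6, remainder 1
7 ÷ 1 → quotient 7, remainder 0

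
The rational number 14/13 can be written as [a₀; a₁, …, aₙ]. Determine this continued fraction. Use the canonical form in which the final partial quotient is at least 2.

[1; 13]

14 = 1·13 + 1, so a_0 = 1
13 = 13·1 + 0, so a_1 = 13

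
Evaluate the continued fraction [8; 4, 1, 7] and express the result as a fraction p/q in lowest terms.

Start with 7.
1 + 1/(7/1) = 1 + 1/7 = 8/7
4 + 1/(8/7) = 4 + 7/8 = 39/8
8 + 1/(39/8) = 8 + 8/39 = 320/39

320/39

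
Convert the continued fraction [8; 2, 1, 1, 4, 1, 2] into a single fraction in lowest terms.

663/79

a_0 = 8: 8/1
a_1 = 2: 17/2
a_2 = 1: 25/3
a_3 = 1: 42/5
a_4 = 4: 193/23
a_5 = 1: 235/28
a_6 = 2: 663/79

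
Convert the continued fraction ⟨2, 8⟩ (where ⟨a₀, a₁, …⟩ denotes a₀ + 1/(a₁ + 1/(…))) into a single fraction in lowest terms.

17/8

Start with 8.
2 + 1/(8/1) = 2 + 1/8 = 17/8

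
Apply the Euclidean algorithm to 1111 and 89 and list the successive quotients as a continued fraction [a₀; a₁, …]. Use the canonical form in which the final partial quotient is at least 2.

Run the Euclidean algorithm, recording each quotient:
1111 ÷ 89 → quotient 12, remainder 43
89 ÷ 43 → quotient 2, remainder 3
43 ÷ 3 → quotient 14, remainder 1
3 ÷ 1 → quotient 3, remainder 0

[12; 2, 14, 3]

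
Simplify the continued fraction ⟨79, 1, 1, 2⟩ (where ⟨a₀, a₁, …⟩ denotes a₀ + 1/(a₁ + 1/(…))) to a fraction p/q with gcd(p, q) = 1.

398/5

a_0 = 79: 79/1
a_1 = 1: 80/1
a_2 = 1: 159/2
a_3 = 2: 398/5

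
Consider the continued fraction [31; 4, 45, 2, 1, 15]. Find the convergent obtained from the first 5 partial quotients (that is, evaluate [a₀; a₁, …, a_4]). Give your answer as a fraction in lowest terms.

17093/547

Collapse the nested fraction from the inside out:
Start with 1.
2 + 1/(1/1) = 2 + 1/1 = 3/1
45 + 1/(3/1) = 45 + 1/3 = 136/3
4 + 1/(136/3) = 4 + 3/136 = 547/136
31 + 1/(547/136) = 31 + 136/547 = 17093/547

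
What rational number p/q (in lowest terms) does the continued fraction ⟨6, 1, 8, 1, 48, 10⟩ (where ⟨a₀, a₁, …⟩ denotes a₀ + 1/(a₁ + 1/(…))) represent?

a_0 = 6: 6/1
a_1 = 1: 7/1
a_2 = 8: 62/9
a_3 = 1: 69/10
a_4 = 48: 3374/489
a_5 = 10: 33809/4900

33809/4900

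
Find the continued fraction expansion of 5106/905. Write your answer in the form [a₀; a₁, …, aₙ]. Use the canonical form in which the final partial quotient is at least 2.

[5; 1, 1, 1, 3, 1, 5, 11]

5106 ÷ 905 → quotient 5, remainder 581
905 ÷ 581 → quotient 1, remainder 324
581 ÷ 324 → quotient 1, remainder 257
324 ÷ 257 → quotient 1, remainder 67
257 ÷ 67 → quotient 3, remainder 56
67 ÷ 56 → quotient 1, remainder 11
56 ÷ 11 → quotient 5, remainder 1
11 ÷ 1 → quotient 11, remainder 0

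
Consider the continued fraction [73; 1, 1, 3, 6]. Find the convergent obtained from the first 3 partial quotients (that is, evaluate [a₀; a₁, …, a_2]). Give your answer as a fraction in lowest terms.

147/2

a_0 = 73: 73/1
a_1 = 1: 74/1
a_2 = 1: 147/2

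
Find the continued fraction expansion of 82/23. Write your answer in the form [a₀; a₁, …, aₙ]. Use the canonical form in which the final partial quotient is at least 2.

[3; 1, 1, 3, 3]

Apply division with remainder until the remainder is 0:
82 ÷ 23 → quotient 3, remainder 13
23 ÷ 13 → quotient 1, remainder 10
13 ÷ 10 → quotient 1, remainder 3
10 ÷ 3 → quotient 3, remainder 1
3 ÷ 1 → quotient 3, remainder 0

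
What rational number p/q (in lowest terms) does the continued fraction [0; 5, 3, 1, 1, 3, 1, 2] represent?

Compute successive convergents:
a_0 = 0: 0/1
a_1 = 5: 1/5
a_2 = 3: 3/16
a_3 = 1: 4/21
a_4 = 1: 7/37
a_5 = 3: 25/132
a_6 = 1: 32/169
a_7 = 2: 89/470

89/470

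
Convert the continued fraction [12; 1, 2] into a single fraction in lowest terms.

Use the convergent recurrence hₖ = aₖ·hₖ₋₁ + hₖ₋₂ (and likewise for the denominators kₖ):
a_0 = 12: 12/1
a_1 = 1: 13/1
a_2 = 2: 38/3

38/3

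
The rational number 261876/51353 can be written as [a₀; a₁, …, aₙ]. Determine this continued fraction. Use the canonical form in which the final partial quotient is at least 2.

[5; 10, 21, 30, 2, 1, 2]

261876 ÷ 51353 → quotient 5, remainder 5111
51353 ÷ 5111 → quotient 10, remainder 243
5111 ÷ 243 → quotient 21, remainder 8
243 ÷ 8 → quotient 30, remainder 3
8 ÷ 3 → quotient 2, remainder 2
3 ÷ 2 → quotient 1, remainder 1
2 ÷ 1 → quotient 2, remainder 0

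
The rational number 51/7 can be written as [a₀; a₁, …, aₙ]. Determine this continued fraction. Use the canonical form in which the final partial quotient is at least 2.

[7; 3, 2]

Run the Euclidean algorithm, recording each quotient:
51 = 7·7 + 2, so a_0 = 7
7 = 3·2 + 1, so a_1 = 3
2 = 2·1 + 0, so a_2 = 2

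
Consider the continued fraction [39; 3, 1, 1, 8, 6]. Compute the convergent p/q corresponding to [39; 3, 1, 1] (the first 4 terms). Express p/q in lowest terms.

275/7

a_0 = 39: 39/1
a_1 = 3: 118/3
a_2 = 1: 157/4
a_3 = 1: 275/7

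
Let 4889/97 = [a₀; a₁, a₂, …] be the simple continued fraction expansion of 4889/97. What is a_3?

Apply division with remainder until the remainder is 0:
4889 = 50·97 + 39, so a_0 = 50
97 = 2·39 + 19, so a_1 = 2
39 = 2·19 + 1, so a_2 = 2
19 = 19·1 + 0, so a_3 = 19

19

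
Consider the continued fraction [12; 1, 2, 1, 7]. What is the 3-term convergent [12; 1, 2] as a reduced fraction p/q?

38/3

Start with 2.
1 + 1/(2/1) = 1 + 1/2 = 3/2
12 + 1/(3/2) = 12 + 2/3 = 38/3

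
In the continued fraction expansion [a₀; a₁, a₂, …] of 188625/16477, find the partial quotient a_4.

Apply division with remainder until the remainder is 0:
188625 ÷ 16477 → quotient 11, remainder 7378
16477 ÷ 7378 → quotient 2, remainder 1721
7378 ÷ 1721 → quotient 4, remainder 494
1721 ÷ 494 → quotient 3, remainder 239
494 ÷ 239 → quotient 2, remainder 16

2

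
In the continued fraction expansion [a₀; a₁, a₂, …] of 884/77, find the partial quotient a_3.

3

⌊884/77⌋ = 11, remainder 37
⌊77/37⌋ = 2, remainder 3
⌊37/3⌋ = 12, remainder 1
⌊3/1⌋ = 3, remainder 0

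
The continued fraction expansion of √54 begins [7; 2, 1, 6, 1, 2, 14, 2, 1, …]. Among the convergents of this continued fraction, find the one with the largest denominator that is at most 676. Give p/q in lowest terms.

a_0 = 7: 7/1  (≤ bound)
a_1 = 2: 15/2  (≤ bound)
a_2 = 1: 22/3  (≤ bound)
a_3 = 6: 147/20  (≤ bound)
a_4 = 1: 169/23  (≤ bound)
a_5 = 2: 485/66  (≤ bound)
a_6 = 14: 6959/947  (> 676, stop)

485/66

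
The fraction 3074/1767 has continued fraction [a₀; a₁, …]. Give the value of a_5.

3

Run the Euclidean algorithm, recording each quotient:
⌊3074/1767⌋ = 1, remainder 1307
⌊1767/1307⌋ = 1, remainder 460
⌊1307/460⌋ = 2, remainder 387
⌊460/387⌋ = 1, remainder 73
⌊387/73⌋ = 5, remainder 22
⌊73/22⌋ = 3, remainder 7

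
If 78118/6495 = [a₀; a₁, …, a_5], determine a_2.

78118 = 12·6495 + 178, so a_0 = 12
6495 = 36·178 + 87, so a_1 = 36
178 = 2·87 + 4, so a_2 = 2

2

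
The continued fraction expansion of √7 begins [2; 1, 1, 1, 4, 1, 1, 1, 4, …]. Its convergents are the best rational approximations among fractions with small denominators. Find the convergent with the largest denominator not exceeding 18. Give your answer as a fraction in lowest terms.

List convergents until the denominator exceeds the bound:
a_0 = 2: 2/1  (≤ bound)
a_1 = 1: 3/1  (≤ bound)
a_2 = 1: 5/2  (≤ bound)
a_3 = 1: 8/3  (≤ bound)
a_4 = 4: 37/14  (≤ bound)
a_5 = 1: 45/17  (≤ bound)
a_6 = 1: 82/31  (> 18, stop)

45/17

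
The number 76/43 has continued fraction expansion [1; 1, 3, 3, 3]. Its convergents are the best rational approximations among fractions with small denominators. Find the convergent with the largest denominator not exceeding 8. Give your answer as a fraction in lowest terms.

a_0 = 1: 1/1  (≤ bound)
a_1 = 1: 2/1  (≤ bound)
a_2 = 3: 7/4  (≤ bound)
a_3 = 3: 23/13  (> 8, stop)

7/4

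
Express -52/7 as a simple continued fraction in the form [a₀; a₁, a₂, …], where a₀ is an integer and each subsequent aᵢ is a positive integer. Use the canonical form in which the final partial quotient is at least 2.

[-8; 1, 1, 3]

⌊-52/7⌋ = -8, remainder 4
⌊7/4⌋ = 1, remainder 3
⌊4/3⌋ = 1, remainder 1
⌊3/1⌋ = 3, remainder 0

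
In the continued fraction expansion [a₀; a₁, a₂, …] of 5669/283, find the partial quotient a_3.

4

Repeatedly divide and take the remainder:
5669 = 20·283 + 9, so a_0 = 20
283 = 31·9 + 4, so a_1 = 31
9 = 2·4 + 1, so a_2 = 2
4 = 4·1 + 0, so a_3 = 4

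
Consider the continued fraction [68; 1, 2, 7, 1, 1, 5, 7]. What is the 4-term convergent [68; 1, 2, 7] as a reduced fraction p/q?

a_0 = 68: 68/1
a_1 = 1: 69/1
a_2 = 2: 206/3
a_3 = 7: 1511/22

1511/22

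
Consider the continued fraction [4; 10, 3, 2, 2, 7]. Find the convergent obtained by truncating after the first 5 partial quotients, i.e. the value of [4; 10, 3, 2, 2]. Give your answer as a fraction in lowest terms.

Build up convergents one term at a time:
a_0 = 4: 4/1
a_1 = 10: 41/10
a_2 = 3: 127/31
a_3 = 2: 295/72
a_4 = 2: 717/175

717/175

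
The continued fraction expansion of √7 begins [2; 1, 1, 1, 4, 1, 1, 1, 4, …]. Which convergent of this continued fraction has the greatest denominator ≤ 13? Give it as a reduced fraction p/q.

a_0 = 2: 2/1  (≤ bound)
a_1 = 1: 3/1  (≤ bound)
a_2 = 1: 5/2  (≤ bound)
a_3 = 1: 8/3  (≤ bound)
a_4 = 4: 37/14  (> 13, stop)

8/3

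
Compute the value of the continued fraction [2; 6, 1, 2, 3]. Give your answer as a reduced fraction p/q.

Compute successive convergents:
a_0 = 2: 2/1
a_1 = 6: 13/6
a_2 = 1: 15/7
a_3 = 2: 43/20
a_4 = 3: 144/67

144/67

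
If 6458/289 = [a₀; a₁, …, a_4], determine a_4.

⌊6458/289⌋ = 22, remainder 100
⌊289/100⌋ = 2, remainder 89
⌊100/89⌋ = 1, remainder 11
⌊89/11⌋ = 8, remainder 1
⌊11/1⌋ = 11, remainder 0

11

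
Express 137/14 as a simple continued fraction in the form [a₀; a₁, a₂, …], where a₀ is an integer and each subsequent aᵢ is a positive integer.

[9; 1, 3, 1, 2]

⌊137/14⌋ = 9, remainder 11
⌊14/11⌋ = 1, remainder 3
⌊11/3⌋ = 3, remainder 2
⌊3/2⌋ = 1, remainder 1
⌊2/1⌋ = 2, remainder 0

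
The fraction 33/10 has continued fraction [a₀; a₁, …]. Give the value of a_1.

Run the Euclidean algorithm, recording each quotient:
33 = 3·10 + 3, so a_0 = 3
10 = 3·3 + 1, so a_1 = 3

3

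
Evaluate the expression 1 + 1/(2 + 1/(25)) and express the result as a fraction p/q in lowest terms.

76/51

a_0 = 1: 1/1
a_1 = 2: 3/2
a_2 = 25: 76/51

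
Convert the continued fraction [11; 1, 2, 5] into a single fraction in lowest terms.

187/16

a_0 = 11: 11/1
a_1 = 1: 12/1
a_2 = 2: 35/3
a_3 = 5: 187/16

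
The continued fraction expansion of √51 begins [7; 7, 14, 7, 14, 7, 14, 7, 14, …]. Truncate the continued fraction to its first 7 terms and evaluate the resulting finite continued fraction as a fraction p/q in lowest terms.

Start with 14.
7 + 1/(14/1) = 7 + 1/14 = 99/14
14 + 1/(99/14) = 14 + 14/99 = 1400/99
7 + 1/(1400/99) = 7 + 99/1400 = 9899/1400
14 + 1/(9899/1400) = 14 + 1400/9899 = 139986/9899
7 + 1/(139986/9899) = 7 + 9899/139986 = 989801/139986
7 + 1/(989801/139986) = 7 + 139986/989801 = 7068593/989801

7068593/989801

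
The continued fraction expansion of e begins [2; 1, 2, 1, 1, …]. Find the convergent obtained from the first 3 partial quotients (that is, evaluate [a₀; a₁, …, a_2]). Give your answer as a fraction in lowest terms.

8/3

Start with 2.
1 + 1/(2/1) = 1 + 1/2 = 3/2
2 + 1/(3/2) = 2 + 2/3 = 8/3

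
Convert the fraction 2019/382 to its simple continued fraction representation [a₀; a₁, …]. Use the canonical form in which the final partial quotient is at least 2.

[5; 3, 1, 1, 54]

2019 = 5·382 + 109, so a_0 = 5
382 = 3·109 + 55, so a_1 = 3
109 = 1·55 + 54, so a_2 = 1
55 = 1·54 + 1, so a_3 = 1
54 = 54·1 + 0, so a_4 = 54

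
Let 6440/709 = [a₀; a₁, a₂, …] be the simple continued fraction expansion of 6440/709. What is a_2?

⌊6440/709⌋ = 9, remainder 59
⌊709/59⌋ = 12, remainder 1
⌊59/1⌋ = 59, remainder 0

59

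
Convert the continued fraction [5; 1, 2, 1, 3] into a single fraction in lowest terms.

86/15

Work from the innermost term outward:
Start with 3.
1 + 1/(3/1) = 1 + 1/3 = 4/3
2 + 1/(4/3) = 2 + 3/4 = 11/4
1 + 1/(11/4) = 1 + 4/11 = 15/11
5 + 1/(15/11) = 5 + 11/15 = 86/15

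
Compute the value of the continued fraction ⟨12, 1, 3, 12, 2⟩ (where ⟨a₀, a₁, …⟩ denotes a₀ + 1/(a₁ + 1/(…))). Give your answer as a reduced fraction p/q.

Compute successive convergents:
a_0 = 12: 12/1
a_1 = 1: 13/1
a_2 = 3: 51/4
a_3 = 12: 625/49
a_4 = 2: 1301/102

1301/102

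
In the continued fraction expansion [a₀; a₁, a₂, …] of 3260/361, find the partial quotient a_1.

32

3260 ÷ 361 → quotient 9, remainder 11
361 ÷ 11 → quotient 32, remainder 9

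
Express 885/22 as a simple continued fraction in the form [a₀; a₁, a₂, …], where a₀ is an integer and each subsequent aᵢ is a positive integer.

[40; 4, 2, 2]

Apply division with remainder until the remainder is 0:
885 = 40·22 + 5, so a_0 = 40
22 = 4·5 + 2, so a_1 = 4
5 = 2·2 + 1, so a_2 = 2
2 = 2·1 + 0, so a_3 = 2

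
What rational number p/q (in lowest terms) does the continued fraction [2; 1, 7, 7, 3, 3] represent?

1709/594

Compute successive convergents:
a_0 = 2: 2/1
a_1 = 1: 3/1
a_2 = 7: 23/8
a_3 = 7: 164/57
a_4 = 3: 515/179
a_5 = 3: 1709/594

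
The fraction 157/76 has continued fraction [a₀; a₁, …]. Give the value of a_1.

Repeatedly divide and take the remainder:
157 = 2·76 + 5, so a_0 = 2
76 = 15·5 + 1, so a_1 = 15

15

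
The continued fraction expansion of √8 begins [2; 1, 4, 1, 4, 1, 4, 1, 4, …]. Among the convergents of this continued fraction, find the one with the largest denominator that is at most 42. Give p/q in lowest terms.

99/35

List convergents until the denominator exceeds the bound:
a_0 = 2: 2/1  (≤ bound)
a_1 = 1: 3/1  (≤ bound)
a_2 = 4: 14/5  (≤ bound)
a_3 = 1: 17/6  (≤ bound)
a_4 = 4: 82/29  (≤ bound)
a_5 = 1: 99/35  (≤ bound)
a_6 = 4: 478/169  (> 42, stop)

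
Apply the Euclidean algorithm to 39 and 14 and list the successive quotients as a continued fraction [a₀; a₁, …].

39 ÷ 14 → quotient 2, remainder 11
14 ÷ 11 → quotient 1, remainder 3
11 ÷ 3 → quotient 3, remainder 2
3 ÷ 2 → quotient 1, remainder 1
2 ÷ 1 → quotient 2, remainder 0

[2; 1, 3, 1, 2]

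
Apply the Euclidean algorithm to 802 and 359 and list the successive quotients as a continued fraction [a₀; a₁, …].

Repeatedly divide and take the remainder:
⌊802/359⌋ = 2, remainder 84
⌊359/84⌋ = 4, remainder 23
⌊84/23⌋ = 3, remainder 15
⌊23/15⌋ = 1, remainder 8
⌊15/8⌋ = 1, remainder 7
⌊8/7⌋ = 1, remainder 1
⌊7/1⌋ = 7, remainder 0

[2; 4, 3, 1, 1, 1, 7]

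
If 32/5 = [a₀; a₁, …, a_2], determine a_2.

⌊32/5⌋ = 6, remainder 2
⌊5/2⌋ = 2, remainder 1
⌊2/1⌋ = 2, remainder 0

2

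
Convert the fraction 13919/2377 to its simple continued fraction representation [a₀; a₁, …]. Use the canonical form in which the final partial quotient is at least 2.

[5; 1, 5, 1, 13, 3, 2, 3]

13919 ÷ 2377 → quotient 5, remainder 2034
2377 ÷ 2034 → quotient 1, remainder 343
2034 ÷ 343 → quotient 5, remainder 319
343 ÷ 319 → quotient 1, remainder 24
319 ÷ 24 → quotient 13, remainder 7
24 ÷ 7 → quotient 3, remainder 3
7 ÷ 3 → quotient 2, remainder 1
3 ÷ 1 → quotient 3, remainder 0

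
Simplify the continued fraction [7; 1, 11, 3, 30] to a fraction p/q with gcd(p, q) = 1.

8885/1122

Compute successive convergents:
a_0 = 7: 7/1
a_1 = 1: 8/1
a_2 = 11: 95/12
a_3 = 3: 293/37
a_4 = 30: 8885/1122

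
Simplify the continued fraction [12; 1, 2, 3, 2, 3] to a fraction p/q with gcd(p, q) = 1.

Build up convergents one term at a time:
a_0 = 12: 12/1
a_1 = 1: 13/1
a_2 = 2: 38/3
a_3 = 3: 127/10
a_4 = 2: 292/23
a_5 = 3: 1003/79

1003/79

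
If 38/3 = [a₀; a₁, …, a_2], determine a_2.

Apply division with remainder until the remainder is 0:
38 ÷ 3 → quotient 12, remainder 2
3 ÷ 2 → quotient 1, remainder 1
2 ÷ 1 → quotient 2, remainder 0

2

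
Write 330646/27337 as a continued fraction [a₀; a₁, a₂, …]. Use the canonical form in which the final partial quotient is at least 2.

[12; 10, 1, 1, 40, 6, 2, 2]

Run the Euclidean algorithm, recording each quotient:
330646 = 12·27337 + 2602, so a_0 = 12
27337 = 10·2602 + 1317, so a_1 = 10
2602 = 1·1317 + 1285, so a_2 = 1
1317 = 1·1285 + 32, so a_3 = 1
1285 = 40·32 + 5, so a_4 = 40
32 = 6·5 + 2, so a_5 = 6
5 = 2·2 + 1, so a_6 = 2
2 = 2·1 + 0, so a_7 = 2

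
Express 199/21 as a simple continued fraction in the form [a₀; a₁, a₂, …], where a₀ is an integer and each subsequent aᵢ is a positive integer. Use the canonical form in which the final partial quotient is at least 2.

[9; 2, 10]

199 = 9·21 + 10, so a_0 = 9
21 = 2·10 + 1, so a_1 = 2
10 = 10·1 + 0, so a_2 = 10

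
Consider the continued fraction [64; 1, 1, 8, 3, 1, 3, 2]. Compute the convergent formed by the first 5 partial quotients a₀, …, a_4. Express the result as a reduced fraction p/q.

Start with 3.
8 + 1/(3/1) = 8 + 1/3 = 25/3
1 + 1/(25/3) = 1 + 3/25 = 28/25
1 + 1/(28/25) = 1 + 25/28 = 53/28
64 + 1/(53/28) = 64 + 28/53 = 3420/53

3420/53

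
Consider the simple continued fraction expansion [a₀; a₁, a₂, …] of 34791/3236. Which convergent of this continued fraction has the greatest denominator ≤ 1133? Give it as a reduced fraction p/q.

a_0 = 10: 10/1  (≤ bound)
a_1 = 1: 11/1  (≤ bound)
a_2 = 3: 43/4  (≤ bound)
a_3 = 50: 2161/201  (≤ bound)
a_4 = 3: 6526/607  (≤ bound)
a_5 = 5: 34791/3236  (> 1133, stop)

6526/607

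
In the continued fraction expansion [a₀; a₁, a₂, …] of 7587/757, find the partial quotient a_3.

1

7587 = 10·757 + 17, so a_0 = 10
757 = 44·17 + 9, so a_1 = 44
17 = 1·9 + 8, so a_2 = 1
9 = 1·8 + 1, so a_3 = 1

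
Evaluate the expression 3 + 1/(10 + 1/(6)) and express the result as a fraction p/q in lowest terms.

a_0 = 3: 3/1
a_1 = 10: 31/10
a_2 = 6: 189/61

189/61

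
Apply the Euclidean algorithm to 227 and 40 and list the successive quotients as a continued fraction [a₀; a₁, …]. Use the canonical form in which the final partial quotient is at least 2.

⌊227/40⌋ = 5, remainder 27
⌊40/27⌋ = 1, remainder 13
⌊27/13⌋ = 2, remainder 1
⌊13/1⌋ = 13, remainder 0

[5; 1, 2, 13]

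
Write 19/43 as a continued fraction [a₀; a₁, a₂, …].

[0; 2, 3, 1, 4]

Apply division with remainder until the remainder is 0:
⌊19/43⌋ = 0, remainder 19
⌊43/19⌋ = 2, remainder 5
⌊19/5⌋ = 3, remainder 4
⌊5/4⌋ = 1, remainder 1
⌊4/1⌋ = 4, remainder 0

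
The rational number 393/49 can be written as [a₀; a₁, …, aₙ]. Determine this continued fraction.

Repeatedly divide and take the remainder:
393 ÷ 49 → quotient 8, remainder 1
49 ÷ 1 → quotient 49, remainder 0

[8; 49]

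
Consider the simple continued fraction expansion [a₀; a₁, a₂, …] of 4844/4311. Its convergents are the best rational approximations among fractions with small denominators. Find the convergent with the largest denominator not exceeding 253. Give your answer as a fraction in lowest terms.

209/186

a_0 = 1: 1/1  (≤ bound)
a_1 = 8: 9/8  (≤ bound)
a_2 = 11: 100/89  (≤ bound)
a_3 = 2: 209/186  (≤ bound)
a_4 = 1: 309/275  (> 253, stop)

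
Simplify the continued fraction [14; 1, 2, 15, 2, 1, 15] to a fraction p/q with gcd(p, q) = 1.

32429/2210

Use the convergent recurrence hₖ = aₖ·hₖ₋₁ + hₖ₋₂ (and likewise for the denominators kₖ):
a_0 = 14: 14/1
a_1 = 1: 15/1
a_2 = 2: 44/3
a_3 = 15: 675/46
a_4 = 2: 1394/95
a_5 = 1: 2069/141
a_6 = 15: 32429/2210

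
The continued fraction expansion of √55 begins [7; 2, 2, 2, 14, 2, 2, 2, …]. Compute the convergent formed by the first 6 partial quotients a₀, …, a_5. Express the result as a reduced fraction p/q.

2655/358

Start with 2.
14 + 1/(2/1) = 14 + 1/2 = 29/2
2 + 1/(29/2) = 2 + 2/29 = 60/29
2 + 1/(60/29) = 2 + 29/60 = 149/60
2 + 1/(149/60) = 2 + 60/149 = 358/149
7 + 1/(358/149) = 7 + 149/358 = 2655/358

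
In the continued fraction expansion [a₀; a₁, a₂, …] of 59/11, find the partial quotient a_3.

59 = 5·11 + 4, so a_0 = 5
11 = 2·4 + 3, so a_1 = 2
4 = 1·3 + 1, so a_2 = 1
3 = 3·1 + 0, so a_3 = 3

3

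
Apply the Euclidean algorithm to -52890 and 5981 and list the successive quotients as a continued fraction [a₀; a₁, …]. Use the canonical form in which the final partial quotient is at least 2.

[-9; 6, 2, 1, 2, 2, 2, 20]

-52890 = -9·5981 + 939, so a_0 = -9
5981 = 6·939 + 347, so a_1 = 6
939 = 2·347 + 245, so a_2 = 2
347 = 1·245 + 102, so a_3 = 1
245 = 2·102 + 41, so a_4 = 2
102 = 2·41 + 20, so a_5 = 2
41 = 2·20 + 1, so a_6 = 2
20 = 20·1 + 0, so a_7 = 20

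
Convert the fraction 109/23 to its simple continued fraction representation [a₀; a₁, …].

[4; 1, 2, 1, 5]

⌊109/23⌋ = 4, remainder 17
⌊23/17⌋ = 1, remainder 6
⌊17/6⌋ = 2, remainder 5
⌊6/5⌋ = 1, remainder 1
⌊5/1⌋ = 5, remainder 0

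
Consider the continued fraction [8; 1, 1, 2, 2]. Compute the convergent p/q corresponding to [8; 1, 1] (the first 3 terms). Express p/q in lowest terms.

Start with 1.
1 + 1/(1/1) = 1 + 1/1 = 2/1
8 + 1/(2/1) = 8 + 1/2 = 17/2

17/2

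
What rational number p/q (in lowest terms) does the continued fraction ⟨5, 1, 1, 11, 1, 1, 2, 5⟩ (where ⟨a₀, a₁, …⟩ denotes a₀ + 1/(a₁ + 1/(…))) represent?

3605/653

Start with 5.
2 + 1/(5/1) = 2 + 1/5 = 11/5
1 + 1/(11/5) = 1 + 5/11 = 16/11
1 + 1/(16/11) = 1 + 11/16 = 27/16
11 + 1/(27/16) = 11 + 16/27 = 313/27
1 + 1/(313/27) = 1 + 27/313 = 340/313
1 + 1/(340/313) = 1 + 313/340 = 653/340
5 + 1/(653/340) = 5 + 340/653 = 3605/653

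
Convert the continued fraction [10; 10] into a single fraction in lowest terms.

a_0 = 10: 10/1
a_1 = 10: 101/10

101/10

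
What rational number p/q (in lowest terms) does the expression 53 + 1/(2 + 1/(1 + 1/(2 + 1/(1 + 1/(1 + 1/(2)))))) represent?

Start with 2.
1 + 1/(2/1) = 1 + 1/2 = 3/2
1 + 1/(3/2) = 1 + 2/3 = 5/3
2 + 1/(5/3) = 2 + 3/5 = 13/5
1 + 1/(13/5) = 1 + 5/13 = 18/13
2 + 1/(18/13) = 2 + 13/18 = 49/18
53 + 1/(49/18) = 53 + 18/49 = 2615/49

2615/49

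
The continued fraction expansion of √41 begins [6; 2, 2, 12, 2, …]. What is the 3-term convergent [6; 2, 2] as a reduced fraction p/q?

Use the convergent recurrence hₖ = aₖ·hₖ₋₁ + hₖ₋₂ (and likewise for the denominators kₖ):
a_0 = 6: 6/1
a_1 = 2: 13/2
a_2 = 2: 32/5

32/5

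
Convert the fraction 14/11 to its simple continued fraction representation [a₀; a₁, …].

14 ÷ 11 → quotient 1, remainder 3
11 ÷ 3 → quotient 3, remainder 2
3 ÷ 2 → quotient 1, remainder 1
2 ÷ 1 → quotient 2, remainder 0

[1; 3, 1, 2]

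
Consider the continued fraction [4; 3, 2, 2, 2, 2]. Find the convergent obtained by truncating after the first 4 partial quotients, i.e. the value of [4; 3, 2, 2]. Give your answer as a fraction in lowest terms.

73/17

Build up convergents one term at a time:
a_0 = 4: 4/1
a_1 = 3: 13/3
a_2 = 2: 30/7
a_3 = 2: 73/17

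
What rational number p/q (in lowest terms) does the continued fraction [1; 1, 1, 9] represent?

Build up convergents one term at a time:
a_0 = 1: 1/1
a_1 = 1: 2/1
a_2 = 1: 3/2
a_3 = 9: 29/19

29/19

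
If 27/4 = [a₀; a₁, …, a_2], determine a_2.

27 ÷ 4 → quotient 6, remainder 3
4 ÷ 3 → quotient 1, remainder 1
3 ÷ 1 → quotient 3, remainder 0

3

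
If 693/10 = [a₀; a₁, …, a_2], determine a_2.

Run the Euclidean algorithm, recording each quotient:
693 ÷ 10 → quotient 69, remainder 3
10 ÷ 3 → quotient 3, remainder 1
3 ÷ 1 → quotient 3, remainder 0

3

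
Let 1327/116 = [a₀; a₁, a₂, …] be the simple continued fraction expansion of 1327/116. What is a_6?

1327 = 11·116 + 51, so a_0 = 11
116 = 2·51 + 14, so a_1 = 2
51 = 3·14 + 9, so a_2 = 3
14 = 1·9 + 5, so a_3 = 1
9 = 1·5 + 4, so a_4 = 1
5 = 1·4 + 1, so a_5 = 1
4 = 4·1 + 0, so a_6 = 4

4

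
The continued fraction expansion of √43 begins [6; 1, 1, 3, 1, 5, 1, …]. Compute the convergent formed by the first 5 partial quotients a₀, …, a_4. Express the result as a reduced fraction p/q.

59/9

Build up convergents one term at a time:
a_0 = 6: 6/1
a_1 = 1: 7/1
a_2 = 1: 13/2
a_3 = 3: 46/7
a_4 = 1: 59/9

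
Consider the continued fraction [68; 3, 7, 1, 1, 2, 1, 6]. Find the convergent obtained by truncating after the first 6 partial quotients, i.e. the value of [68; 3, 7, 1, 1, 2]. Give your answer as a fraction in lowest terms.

a_0 = 68: 68/1
a_1 = 3: 205/3
a_2 = 7: 1503/22
a_3 = 1: 1708/25
a_4 = 1: 3211/47
a_5 = 2: 8130/119

8130/119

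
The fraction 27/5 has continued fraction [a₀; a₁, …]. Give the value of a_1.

2

⌊27/5⌋ = 5, remainder 2
⌊5/2⌋ = 2, remainder 1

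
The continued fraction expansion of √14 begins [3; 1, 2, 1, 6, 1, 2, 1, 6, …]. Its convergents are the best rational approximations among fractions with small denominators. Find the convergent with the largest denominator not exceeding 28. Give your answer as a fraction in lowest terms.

101/27

List convergents until the denominator exceeds the bound:
a_0 = 3: 3/1  (≤ bound)
a_1 = 1: 4/1  (≤ bound)
a_2 = 2: 11/3  (≤ bound)
a_3 = 1: 15/4  (≤ bound)
a_4 = 6: 101/27  (≤ bound)
a_5 = 1: 116/31  (> 28, stop)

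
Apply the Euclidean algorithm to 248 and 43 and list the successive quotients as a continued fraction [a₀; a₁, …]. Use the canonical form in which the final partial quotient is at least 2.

[5; 1, 3, 3, 3]

248 = 5·43 + 33, so a_0 = 5
43 = 1·33 + 10, so a_1 = 1
33 = 3·10 + 3, so a_2 = 3
10 = 3·3 + 1, so a_3 = 3
3 = 3·1 + 0, so a_4 = 3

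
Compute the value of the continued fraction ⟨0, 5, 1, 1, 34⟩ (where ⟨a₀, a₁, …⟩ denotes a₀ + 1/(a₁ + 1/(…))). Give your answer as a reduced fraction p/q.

69/380

Compute successive convergents:
a_0 = 0: 0/1
a_1 = 5: 1/5
a_2 = 1: 1/6
a_3 = 1: 2/11
a_4 = 34: 69/380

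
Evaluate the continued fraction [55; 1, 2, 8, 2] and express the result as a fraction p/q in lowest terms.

2951/53

Start with 2.
8 + 1/(2/1) = 8 + 1/2 = 17/2
2 + 1/(17/2) = 2 + 2/17 = 36/17
1 + 1/(36/17) = 1 + 17/36 = 53/36
55 + 1/(53/36) = 55 + 36/53 = 2951/53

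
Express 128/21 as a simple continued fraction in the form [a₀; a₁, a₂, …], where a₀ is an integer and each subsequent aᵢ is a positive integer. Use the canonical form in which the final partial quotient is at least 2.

[6; 10, 2]

⌊128/21⌋ = 6, remainder 2
⌊21/2⌋ = 10, remainder 1
⌊2/1⌋ = 2, remainder 0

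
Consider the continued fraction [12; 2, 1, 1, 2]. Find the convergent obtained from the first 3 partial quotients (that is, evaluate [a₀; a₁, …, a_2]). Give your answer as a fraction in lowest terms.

37/3

Starting at the tail and folding back:
Start with 1.
2 + 1/(1/1) = 2 + 1/1 = 3/1
12 + 1/(3/1) = 12 + 1/3 = 37/3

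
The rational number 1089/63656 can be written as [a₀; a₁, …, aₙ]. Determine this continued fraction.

1089 = 0·63656 + 1089, so a_0 = 0
63656 = 58·1089 + 494, so a_1 = 58
1089 = 2·494 + 101, so a_2 = 2
494 = 4·101 + 90, so a_3 = 4
101 = 1·90 + 11, so a_4 = 1
90 = 8·11 + 2, so a_5 = 8
11 = 5·2 + 1, so a_6 = 5
2 = 2·1 + 0, so a_7 = 2

[0; 58, 2, 4, 1, 8, 5, 2]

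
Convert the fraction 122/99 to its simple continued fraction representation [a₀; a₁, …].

122 ÷ 99 → quotient 1, remainder 23
99 ÷ 23 → quotient 4, remainder 7
23 ÷ 7 → quotient 3, remainder 2
7 ÷ 2 → quotient 3, remainder 1
2 ÷ 1 → quotient 2, remainder 0

[1; 4, 3, 3, 2]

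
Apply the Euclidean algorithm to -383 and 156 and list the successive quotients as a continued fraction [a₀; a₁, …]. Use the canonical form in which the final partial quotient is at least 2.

-383 = -3·156 + 85, so a_0 = -3
156 = 1·85 + 71, so a_1 = 1
85 = 1·71 + 14, so a_2 = 1
71 = 5·14 + 1, so a_3 = 5
14 = 14·1 + 0, so a_4 = 14

[-3; 1, 1, 5, 14]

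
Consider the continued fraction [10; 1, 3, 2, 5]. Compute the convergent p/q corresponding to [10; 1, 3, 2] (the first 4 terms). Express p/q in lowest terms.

97/9

Build up convergents one term at a time:
a_0 = 10: 10/1
a_1 = 1: 11/1
a_2 = 3: 43/4
a_3 = 2: 97/9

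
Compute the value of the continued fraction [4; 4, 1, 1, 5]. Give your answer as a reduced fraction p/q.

211/50

a_0 = 4: 4/1
a_1 = 4: 17/4
a_2 = 1: 21/5
a_3 = 1: 38/9
a_4 = 5: 211/50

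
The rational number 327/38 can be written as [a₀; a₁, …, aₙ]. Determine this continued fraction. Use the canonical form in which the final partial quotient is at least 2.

[8; 1, 1, 1, 1, 7]

327 ÷ 38 → quotient 8, remainder 23
38 ÷ 23 → quotient 1, remainder 15
23 ÷ 15 → quotient 1, remainder 8
15 ÷ 8 → quotient 1, remainder 7
8 ÷ 7 → quotient 1, remainder 1
7 ÷ 1 → quotient 7, remainder 0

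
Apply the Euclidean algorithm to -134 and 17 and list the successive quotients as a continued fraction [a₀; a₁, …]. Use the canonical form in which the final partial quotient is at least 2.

⌊-134/17⌋ = -8, remainder 2
⌊17/2⌋ = 8, remainder 1
⌊2/1⌋ = 2, remainder 0

[-8; 8, 2]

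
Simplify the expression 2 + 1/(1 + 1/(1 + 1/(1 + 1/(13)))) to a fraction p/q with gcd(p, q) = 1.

Starting at the tail and folding back:
Start with 13.
1 + 1/(13/1) = 1 + 1/13 = 14/13
1 + 1/(14/13) = 1 + 13/14 = 27/14
1 + 1/(27/14) = 1 + 14/27 = 41/27
2 + 1/(41/27) = 2 + 27/41 = 109/41

109/41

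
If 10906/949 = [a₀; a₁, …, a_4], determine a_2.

31

Repeatedly divide and take the remainder:
⌊10906/949⌋ = 11, remainder 467
⌊949/467⌋ = 2, remainder 15
⌊467/15⌋ = 31, remainder 2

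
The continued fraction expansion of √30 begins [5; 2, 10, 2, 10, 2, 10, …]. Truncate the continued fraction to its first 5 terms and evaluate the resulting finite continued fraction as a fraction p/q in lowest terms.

2525/461

Start with 10.
2 + 1/(10/1) = 2 + 1/10 = 21/10
10 + 1/(21/10) = 10 + 10/21 = 220/21
2 + 1/(220/21) = 2 + 21/220 = 461/220
5 + 1/(461/220) = 5 + 220/461 = 2525/461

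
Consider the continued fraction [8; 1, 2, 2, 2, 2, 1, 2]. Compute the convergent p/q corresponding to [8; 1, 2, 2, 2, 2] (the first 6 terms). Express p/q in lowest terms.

Work from the innermost term outward:
Start with 2.
2 + 1/(2/1) = 2 + 1/2 = 5/2
2 + 1/(5/2) = 2 + 2/5 = 12/5
2 + 1/(12/5) = 2 + 5/12 = 29/12
1 + 1/(29/12) = 1 + 12/29 = 41/29
8 + 1/(41/29) = 8 + 29/41 = 357/41

357/41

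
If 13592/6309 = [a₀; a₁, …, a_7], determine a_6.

3

13592 = 2·6309 + 974, so a_0 = 2
6309 = 6·974 + 465, so a_1 = 6
974 = 2·465 + 44, so a_2 = 2
465 = 10·44 + 25, so a_3 = 10
44 = 1·25 + 19, so a_4 = 1
25 = 1·19 + 6, so a_5 = 1
19 = 3·6 + 1, so a_6 = 3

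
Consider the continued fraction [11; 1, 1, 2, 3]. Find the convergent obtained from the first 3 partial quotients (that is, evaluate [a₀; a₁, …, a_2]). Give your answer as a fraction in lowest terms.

Start with 1.
1 + 1/(1/1) = 1 + 1/1 = 2/1
11 + 1/(2/1) = 11 + 1/2 = 23/2

23/2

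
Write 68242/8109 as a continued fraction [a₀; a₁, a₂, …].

[8; 2, 2, 2, 6, 52, 2]

Repeatedly divide and take the remainder:
⌊68242/8109⌋ = 8, remainder 3370
⌊8109/3370⌋ = 2, remainder 1369
⌊3370/1369⌋ = 2, remainder 632
⌊1369/632⌋ = 2, remainder 105
⌊632/105⌋ = 6, remainder 2
⌊105/2⌋ = 52, remainder 1
⌊2/1⌋ = 2, remainder 0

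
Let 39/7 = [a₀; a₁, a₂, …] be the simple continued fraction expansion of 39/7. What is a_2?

1

Repeatedly divide and take the remainder:
⌊39/7⌋ = 5, remainder 4
⌊7/4⌋ = 1, remainder 3
⌊4/3⌋ = 1, remainder 1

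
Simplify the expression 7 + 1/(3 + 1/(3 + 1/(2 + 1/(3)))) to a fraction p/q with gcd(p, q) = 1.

577/79

Use the convergent recurrence hₖ = aₖ·hₖ₋₁ + hₖ₋₂ (and likewise for the denominators kₖ):
a_0 = 7: 7/1
a_1 = 3: 22/3
a_2 = 3: 73/10
a_3 = 2: 168/23
a_4 = 3: 577/79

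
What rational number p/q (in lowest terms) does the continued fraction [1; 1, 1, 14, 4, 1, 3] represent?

Start with 3.
1 + 1/(3/1) = 1 + 1/3 = 4/3
4 + 1/(4/3) = 4 + 3/4 = 19/4
14 + 1/(19/4) = 14 + 4/19 = 270/19
1 + 1/(270/19) = 1 + 19/270 = 289/270
1 + 1/(289/270) = 1 + 270/289 = 559/289
1 + 1/(559/289) = 1 + 289/559 = 848/559

848/559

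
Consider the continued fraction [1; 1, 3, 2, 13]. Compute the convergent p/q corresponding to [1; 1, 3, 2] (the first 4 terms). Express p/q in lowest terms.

16/9

Compute successive convergents:
a_0 = 1: 1/1
a_1 = 1: 2/1
a_2 = 3: 7/4
a_3 = 2: 16/9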